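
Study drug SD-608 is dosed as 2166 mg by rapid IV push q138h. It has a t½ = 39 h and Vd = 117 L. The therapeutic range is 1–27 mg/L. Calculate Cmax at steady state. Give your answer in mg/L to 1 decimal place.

k = ln2/t½ = ln2/39 ≈ 0.017773 h⁻¹; fraction remaining f = e^(−kτ) = e^(−0.017773×138) ≈ 0.0861.
Accumulation ratio R = 1/(1 − f) ≈ 1/0.9139 ≈ 1.0942.
Single-dose peak C₀ = D/Vd = 2166/117 ≈ 18.513 mg/L.
Steady-state peak Cmax,ss = C₀·R ≈ 18.513 × 1.0942 ≈ 20.257 mg/L.
Peak 20.3 mg/L vs MTC 27 mg/L: below toxic threshold.

20.3 mg/L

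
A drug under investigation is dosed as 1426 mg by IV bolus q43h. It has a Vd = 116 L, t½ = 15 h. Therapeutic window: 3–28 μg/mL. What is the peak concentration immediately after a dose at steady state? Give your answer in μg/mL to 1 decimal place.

14.2 μg/mL

τ/t½ = 43/15 ≈ 2.8667, so fraction remaining f = (1/2)^(43/15) ≈ 0.1371.
Accumulation ratio R = 1/(1 − f) ≈ 1/0.8629 ≈ 1.1589.
Each bolus raises the concentration by D/Vd = 1426/116 ≈ 12.293 μg/mL.
Steady-state peak Cmax,ss = C₀·R ≈ 12.293 × 1.1589 ≈ 14.246 μg/mL.
Peak 14.2 μg/mL vs MTC 28 μg/mL: below toxic threshold.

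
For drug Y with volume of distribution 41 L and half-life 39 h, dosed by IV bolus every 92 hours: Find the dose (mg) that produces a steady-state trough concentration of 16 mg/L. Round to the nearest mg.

2709 mg

τ/t½ = 92/39 ≈ 2.359, so f = (1/2)^(92/39) ≈ 0.194930.
Cmin,ss = (D/Vd)·f/(1−f), so D = Cmin,ss·Vd·(1−f)/f.
D = 16 × 41 × (1−f)/f ≈ 16 × 41 × 4.13005 ≈ 2709.31 mg.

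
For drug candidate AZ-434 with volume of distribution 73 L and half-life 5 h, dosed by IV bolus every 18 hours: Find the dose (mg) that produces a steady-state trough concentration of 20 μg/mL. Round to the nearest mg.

τ/t½ = 18/5 ≈ 3.6, so f = (1/2)^(18/5) ≈ 0.082469.
Cmin,ss = (D/Vd)·f/(1−f), so D = Cmin,ss·Vd·(1−f)/f.
D = 20 × 73 × (1−f)/f ≈ 20 × 73 × 11.12577 ≈ 16243.62 mg.

16244 mg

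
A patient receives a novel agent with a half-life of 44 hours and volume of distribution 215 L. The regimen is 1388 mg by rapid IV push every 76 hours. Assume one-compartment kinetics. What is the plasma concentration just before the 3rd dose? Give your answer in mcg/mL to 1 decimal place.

2.5 mcg/mL

f = (1/2)^(τ/t½) = (1/2)^(76/44) ≈ 0.3020.
C₀ = D/Vd = 1388/215 ≈ 6.456 mcg/mL.
Before the 3rd dose, 2 doses have been given. Superposition: Cmin = C₀·(f + f²).
≈ 6.456 × (0.3020 + 0.0912) ≈ 6.456 × 0.3932 ≈ 2.538 mcg/mL.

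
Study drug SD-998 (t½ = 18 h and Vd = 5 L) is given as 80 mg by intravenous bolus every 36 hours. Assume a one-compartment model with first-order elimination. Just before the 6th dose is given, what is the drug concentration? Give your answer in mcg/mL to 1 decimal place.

5.3 mcg/mL

f = (1/2)^(τ/t½) = (1/2)^(36/18) ≈ 0.2500.
C₀ = D/Vd = 80/5 ≈ 16.000 mcg/mL.
Before the 6th dose, 5 doses have been given. Superposition: Cmin = C₀·(f + f² + … + f^5).
≈ 16.000 × (0.2500 + 0.0625 + 0.0156 + 0.0039 + 0.0010) ≈ 16.000 × 0.3330 ≈ 5.328 mcg/mL.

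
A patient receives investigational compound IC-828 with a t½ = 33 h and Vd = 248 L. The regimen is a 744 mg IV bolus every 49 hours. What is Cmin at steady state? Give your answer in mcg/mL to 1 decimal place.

1.7 mcg/mL

Over one 49-h interval, 49/33 ≈ 1.4848 half-lives elapse, leaving f ≈ 0.3573 of each dose.
Accumulation ratio R = 1/(1 − f) ≈ 1/0.6427 ≈ 1.5559.
Each bolus raises the concentration by D/Vd = 744/248 ≈ 3.000 mcg/mL.
Cmax,ss = C₀/(1 − f) ≈ 3.000/0.6427 ≈ 4.668 mcg/mL.
One interval later, Cmin,ss = Cmax,ss·e^(−kτ) ≈ 4.668 × 0.3573 ≈ 1.668 mcg/mL.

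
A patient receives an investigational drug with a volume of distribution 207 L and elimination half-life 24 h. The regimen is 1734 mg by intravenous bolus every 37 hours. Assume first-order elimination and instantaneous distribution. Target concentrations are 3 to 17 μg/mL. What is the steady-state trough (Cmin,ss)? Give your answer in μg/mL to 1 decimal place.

4.4 μg/mL

k = ln2/t½ = ln2/24 ≈ 0.028881 h⁻¹; fraction remaining f = e^(−kτ) = e^(−0.028881×37) ≈ 0.3435.
At steady state, accumulation factor R = 1/(1 − e^(−kτ)) ≈ 1.5232.
Single-dose peak C₀ = D/Vd = 1734/207 ≈ 8.377 μg/mL.
Cmax,ss = C₀/(1 − f) ≈ 8.377/0.6565 ≈ 12.760 μg/mL.
Steady-state trough Cmin,ss = Cmax,ss·f ≈ 12.760 × 0.3435 ≈ 4.383 μg/mL.
Trough 4.4 μg/mL vs MEC 3 μg/mL: adequate.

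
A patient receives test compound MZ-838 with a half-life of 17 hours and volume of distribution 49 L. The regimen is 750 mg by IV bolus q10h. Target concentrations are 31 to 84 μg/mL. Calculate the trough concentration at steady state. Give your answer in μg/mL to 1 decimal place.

τ/t½ = 10/17 ≈ 0.58824, so fraction remaining f = (1/2)^(10/17) ≈ 0.6652.
Each bolus raises the concentration by D/Vd = 750/49 ≈ 15.306 μg/mL.
Steady-state trough Cmin,ss = C₀·f/(1−f) ≈ 15.306 × 0.6652/0.3348 ≈ 30.411 μg/mL.
Trough 30.4 μg/mL vs MEC 31 μg/mL: subtherapeutic.

30.4 μg/mL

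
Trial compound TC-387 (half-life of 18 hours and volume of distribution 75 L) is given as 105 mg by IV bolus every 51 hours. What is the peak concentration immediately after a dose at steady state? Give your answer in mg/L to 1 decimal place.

Over one 51-h interval, 51/18 ≈ 2.8333 half-lives elapse, leaving f ≈ 0.1403 of each dose.
At steady state, accumulation factor R = 1/(1 − e^(−kτ)) ≈ 1.1632.
Single-dose peak C₀ = D/Vd = 105/75 ≈ 1.400 mg/L.
Steady-state peak Cmax,ss = C₀·R ≈ 1.400 × 1.1632 ≈ 1.628 mg/L.

1.6 mg/L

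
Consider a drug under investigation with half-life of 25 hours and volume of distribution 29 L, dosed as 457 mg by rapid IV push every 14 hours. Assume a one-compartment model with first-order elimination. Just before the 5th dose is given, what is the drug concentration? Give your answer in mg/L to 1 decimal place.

26.2 mg/L

f = (1/2)^(τ/t½) = (1/2)^(14/25) ≈ 0.6783.
C₀ = D/Vd = 457/29 ≈ 15.759 mg/L.
Before the 5th dose, 4 doses have been given. Superposition: Cmin = C₀·(f + f² + … + f^4).
≈ 15.759 × (0.6783 + 0.4601 + 0.3121 + 0.2117) ≈ 15.759 × 1.6622 ≈ 26.195 mg/L.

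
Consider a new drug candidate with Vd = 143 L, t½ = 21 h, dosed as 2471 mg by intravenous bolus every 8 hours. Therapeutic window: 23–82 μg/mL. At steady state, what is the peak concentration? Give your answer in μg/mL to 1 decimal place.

74.5 μg/mL

τ/t½ = 8/21 ≈ 0.38095, so fraction remaining f = (1/2)^(8/21) ≈ 0.7679.
Accumulation ratio R = 1/(1 − f) ≈ 1/0.2321 ≈ 4.3085.
Single-dose peak C₀ = D/Vd = 2471/143 ≈ 17.280 μg/mL.
Steady-state peak Cmax,ss = C₀·R ≈ 17.280 × 4.3085 ≈ 74.451 μg/mL.
Peak 74.5 μg/mL vs MTC 82 μg/mL: below toxic threshold.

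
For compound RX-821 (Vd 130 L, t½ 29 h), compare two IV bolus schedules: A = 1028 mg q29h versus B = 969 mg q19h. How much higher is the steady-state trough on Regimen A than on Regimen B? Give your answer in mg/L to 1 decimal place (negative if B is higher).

Regimen A: f = (1/2)^(29/29) ≈ 0.5000; Cmin,ss = (1028/130)·f/(1−f) ≈ 7.908 mg/L.
Regimen B: f = (1/2)^(19/29) ≈ 0.6350; Cmin,ss = (969/130)·f/(1−f) ≈ 12.968 mg/L.
Difference ≈ 7.908 − 12.968 ≈ -5.060 mg/L.

-5.1 mg/L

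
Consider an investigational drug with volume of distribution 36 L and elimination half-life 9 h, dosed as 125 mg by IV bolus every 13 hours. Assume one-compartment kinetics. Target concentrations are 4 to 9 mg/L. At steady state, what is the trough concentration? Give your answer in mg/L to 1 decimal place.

2.0 mg/L

Over one 13-h interval, 13/9 ≈ 1.4444 half-lives elapse, leaving f ≈ 0.3674 of each dose.
At steady state, accumulation factor R = 1/(1 − e^(−kτ)) ≈ 1.5808.
Each bolus raises the concentration by D/Vd = 125/36 ≈ 3.472 mg/L.
Steady-state peak Cmax,ss = C₀·R ≈ 3.472 × 1.5808 ≈ 5.489 mg/L.
Steady-state trough Cmin,ss = Cmax,ss·f ≈ 5.489 × 0.3674 ≈ 2.017 mg/L.
Trough 2.0 mg/L vs MEC 4 mg/L: subtherapeutic.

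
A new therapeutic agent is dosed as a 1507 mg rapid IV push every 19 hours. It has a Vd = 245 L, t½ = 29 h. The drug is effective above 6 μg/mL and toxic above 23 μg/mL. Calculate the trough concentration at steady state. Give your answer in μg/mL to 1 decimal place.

10.7 μg/mL

τ/t½ = 19/29 ≈ 0.65517, so fraction remaining f = (1/2)^(19/29) ≈ 0.6350.
Accumulation ratio R = 1/(1 − f) ≈ 1/0.3650 ≈ 2.7397.
Single-dose peak C₀ = D/Vd = 1507/245 ≈ 6.151 μg/mL.
Steady-state peak Cmax,ss = C₀·R ≈ 6.151 × 2.7397 ≈ 16.852 μg/mL.
Steady-state trough Cmin,ss = Cmax,ss·f ≈ 16.852 × 0.6350 ≈ 10.701 μg/mL.
Trough 10.7 μg/mL vs MEC 6 μg/mL: adequate.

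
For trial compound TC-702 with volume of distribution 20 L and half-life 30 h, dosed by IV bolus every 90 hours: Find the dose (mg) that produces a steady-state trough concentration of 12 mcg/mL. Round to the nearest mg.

τ/t½ = 90/30 ≈ 3, so f = (1/2)^(90/30) ≈ 0.125000.
Cmin,ss = (D/Vd)·f/(1−f), so D = Cmin,ss·Vd·(1−f)/f.
D = 12 × 20 × (1−f)/f ≈ 12 × 20 × 7.00000 ≈ 1680.00 mg.

1680 mg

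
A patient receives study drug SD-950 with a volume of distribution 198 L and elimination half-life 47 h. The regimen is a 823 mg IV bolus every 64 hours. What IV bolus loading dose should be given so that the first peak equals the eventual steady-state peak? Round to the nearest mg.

1347 mg

f = (1/2)^(64/47) ≈ 0.389123; accumulation ratio R = 1/(1−f) ≈ 1.63699.
Loading dose to hit Cmax,ss on first dose: D_load = D_maint·R ≈ 823 × 1.63699 ≈ 1347.24 mg.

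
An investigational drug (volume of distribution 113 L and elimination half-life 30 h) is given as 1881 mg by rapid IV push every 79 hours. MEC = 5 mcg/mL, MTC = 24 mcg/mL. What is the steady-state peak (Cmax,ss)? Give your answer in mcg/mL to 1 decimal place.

19.8 mcg/mL

τ/t½ = 79/30 ≈ 2.6333, so fraction remaining f = (1/2)^(79/30) ≈ 0.1612.
Accumulation ratio R = 1/(1 − f) ≈ 1/0.8388 ≈ 1.1922.
Single-dose peak C₀ = D/Vd = 1881/113 ≈ 16.646 mcg/mL.
Cmax,ss = C₀/(1 − f) ≈ 16.646/0.8388 ≈ 19.845 mcg/mL.
Peak 19.8 mcg/mL vs MTC 24 mcg/mL: below toxic threshold.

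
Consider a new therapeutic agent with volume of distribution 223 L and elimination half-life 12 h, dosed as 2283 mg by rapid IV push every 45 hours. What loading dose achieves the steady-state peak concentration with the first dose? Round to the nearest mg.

f = (1/2)^(45/12) ≈ 0.074325; accumulation ratio R = 1/(1−f) ≈ 1.08029.
Loading dose to hit Cmax,ss on first dose: D_load = D_maint·R ≈ 2283 × 1.08029 ≈ 2466.30 mg.

2466 mg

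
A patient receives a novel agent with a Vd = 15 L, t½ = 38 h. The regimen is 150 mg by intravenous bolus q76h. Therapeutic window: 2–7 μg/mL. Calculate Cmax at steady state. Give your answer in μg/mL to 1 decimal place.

τ = 76 h = 2 half-lives, so f = (1/2)^2 = 0.25.
Accumulation ratio R = 1/(1 − f) = 1/0.75 = 4/3.
Single-dose peak C₀ = D/Vd = 150/15 = 10 μg/mL.
Steady-state peak Cmax,ss = C₀·R = 10 × 4/3 ≈ 13.333 μg/mL.
Peak 13.3 μg/mL vs MTC 7 μg/mL: exceeds toxic threshold.

13.3 μg/mL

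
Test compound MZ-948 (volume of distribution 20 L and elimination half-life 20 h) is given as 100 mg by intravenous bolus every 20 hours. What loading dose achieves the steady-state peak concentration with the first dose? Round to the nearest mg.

f = (1/2)^(20/20) ≈ 0.500000; accumulation ratio R = 1/(1−f) ≈ 2.00000.
Loading dose to hit Cmax,ss on first dose: D_load = D_maint·R ≈ 100 × 2.00000 ≈ 200.00 mg.

200 mg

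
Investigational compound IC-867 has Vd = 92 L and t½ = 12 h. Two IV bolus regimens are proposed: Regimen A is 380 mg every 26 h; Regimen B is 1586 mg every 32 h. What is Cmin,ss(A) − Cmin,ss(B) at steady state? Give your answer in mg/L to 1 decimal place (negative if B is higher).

Regimen A: f = (1/2)^(26/12) ≈ 0.2227; Cmin,ss = (380/92)·f/(1−f) ≈ 1.183 mg/L.
Regimen B: f = (1/2)^(32/12) ≈ 0.1575; Cmin,ss = (1586/92)·f/(1−f) ≈ 3.223 mg/L.
Difference ≈ 1.183 − 3.223 ≈ -2.040 mg/L.

-2.0 mg/L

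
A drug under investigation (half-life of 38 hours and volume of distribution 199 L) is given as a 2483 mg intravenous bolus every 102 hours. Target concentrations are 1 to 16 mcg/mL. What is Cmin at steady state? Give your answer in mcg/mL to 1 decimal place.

2.3 mcg/mL

Over one 102-h interval, 102/38 ≈ 2.6842 half-lives elapse, leaving f ≈ 0.1556 of each dose.
At steady state, accumulation factor R = 1/(1 − e^(−kτ)) ≈ 1.1843.
Single-dose peak C₀ = D/Vd = 2483/199 ≈ 12.477 mcg/mL.
Cmax,ss = C₀/(1 − f) ≈ 12.477/0.8444 ≈ 14.776 mcg/mL.
Steady-state trough Cmin,ss = Cmax,ss·f ≈ 14.776 × 0.1556 ≈ 2.299 mcg/mL.
Trough 2.3 mcg/mL vs MEC 1 mcg/mL: adequate.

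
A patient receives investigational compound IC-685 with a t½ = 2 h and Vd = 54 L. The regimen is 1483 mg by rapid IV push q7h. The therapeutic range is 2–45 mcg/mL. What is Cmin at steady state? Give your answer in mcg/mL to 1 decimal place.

2.7 mcg/mL

Over one 7-h interval, 7/2 ≈ 3.5 half-lives elapse, leaving f ≈ 0.0884 of each dose.
Single-dose peak C₀ = D/Vd = 1483/54 ≈ 27.463 mcg/mL.
Steady-state trough Cmin,ss = C₀·f/(1−f) ≈ 27.463 × 0.0884/0.9116 ≈ 2.663 mcg/mL.
Trough 2.7 mcg/mL vs MEC 2 mcg/mL: adequate.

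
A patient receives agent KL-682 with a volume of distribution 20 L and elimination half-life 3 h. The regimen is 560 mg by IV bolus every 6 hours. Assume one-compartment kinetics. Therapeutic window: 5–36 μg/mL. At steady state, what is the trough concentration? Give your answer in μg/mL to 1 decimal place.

9.3 μg/mL

τ = 6 h = 2 half-lives, so f = (1/2)^2 = 0.25.
Accumulation ratio R = 1/(1 − f) = 1/0.75 = 4/3.
Single-dose peak C₀ = D/Vd = 560/20 = 28 μg/mL.
Steady-state peak Cmax,ss = C₀·R = 28 × 4/3 ≈ 37.333 μg/mL.
Steady-state trough Cmin,ss = Cmax,ss·f ≈ 37.333 × 0.25 ≈ 9.333 μg/mL.
Trough 9.3 μg/mL vs MEC 5 μg/mL: adequate.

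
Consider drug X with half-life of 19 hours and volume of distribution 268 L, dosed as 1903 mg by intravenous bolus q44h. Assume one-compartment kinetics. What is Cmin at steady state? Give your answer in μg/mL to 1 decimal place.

k = ln2/t½ = ln2/19 ≈ 0.036481 h⁻¹; fraction remaining f = e^(−kτ) = e^(−0.036481×44) ≈ 0.2009.
At steady state, accumulation factor R = 1/(1 − e^(−kτ)) ≈ 1.2514.
Single-dose peak C₀ = D/Vd = 1903/268 ≈ 7.101 μg/mL.
Steady-state peak Cmax,ss = C₀·R ≈ 7.101 × 1.2514 ≈ 8.886 μg/mL.
One interval later, Cmin,ss = Cmax,ss·e^(−kτ) ≈ 8.886 × 0.2009 ≈ 1.785 μg/mL.

1.8 μg/mL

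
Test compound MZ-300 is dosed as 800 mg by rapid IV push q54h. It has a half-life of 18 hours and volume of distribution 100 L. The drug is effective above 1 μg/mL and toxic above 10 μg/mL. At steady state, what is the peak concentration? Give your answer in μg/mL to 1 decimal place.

9.1 μg/mL

τ = 54 h = 3 half-lives, so f = (1/2)^3 = 0.125.
At steady state, R = 1/(1 − 0.125) = 8/7.
Single-dose peak C₀ = D/Vd = 800/100 = 8 μg/mL.
Steady-state peak Cmax,ss = C₀·R = 8 × 8/7 ≈ 9.143 μg/mL.
Peak 9.1 μg/mL vs MTC 10 μg/mL: below toxic threshold.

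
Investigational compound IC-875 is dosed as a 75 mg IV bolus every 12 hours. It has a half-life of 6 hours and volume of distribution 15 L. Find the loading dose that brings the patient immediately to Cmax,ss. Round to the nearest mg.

f = (1/2)^(12/6) ≈ 0.250000; accumulation ratio R = 1/(1−f) ≈ 1.33333.
Loading dose to hit Cmax,ss on first dose: D_load = D_maint·R ≈ 75 × 1.33333 ≈ 100.00 mg.

100 mg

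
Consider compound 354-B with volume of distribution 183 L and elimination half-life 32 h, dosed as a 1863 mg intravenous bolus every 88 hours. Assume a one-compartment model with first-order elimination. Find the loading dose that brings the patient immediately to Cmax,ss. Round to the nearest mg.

2188 mg

f = (1/2)^(88/32) ≈ 0.148651; accumulation ratio R = 1/(1−f) ≈ 1.17461.
Loading dose to hit Cmax,ss on first dose: D_load = D_maint·R ≈ 1863 × 1.17461 ≈ 2188.30 mg.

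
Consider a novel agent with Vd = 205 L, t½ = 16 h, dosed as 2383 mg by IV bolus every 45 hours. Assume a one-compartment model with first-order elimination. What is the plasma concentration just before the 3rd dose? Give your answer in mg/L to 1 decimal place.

f = (1/2)^(τ/t½) = (1/2)^(45/16) ≈ 0.1423.
C₀ = D/Vd = 2383/205 ≈ 11.624 mg/L.
Before the 3rd dose, 2 doses have been given. Superposition: Cmin = C₀·(f + f²).
≈ 11.624 × (0.1423 + 0.0202) ≈ 11.624 × 0.1625 ≈ 1.889 mg/L.

1.9 mg/L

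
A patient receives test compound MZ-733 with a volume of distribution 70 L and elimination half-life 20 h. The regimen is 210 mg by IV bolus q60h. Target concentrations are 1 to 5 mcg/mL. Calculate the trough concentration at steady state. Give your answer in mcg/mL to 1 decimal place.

0.4 mcg/mL

The dosing interval is 3 half-lives, so f = 2^(−3) = 0.125.
Accumulation ratio R = 1/(1 − f) = 1/0.875 = 8/7.
Single-dose peak C₀ = D/Vd = 210/70 = 3 mcg/mL.
Steady-state peak Cmax,ss = C₀·R = 3 × 8/7 ≈ 3.429 mcg/mL.
Steady-state trough Cmin,ss = Cmax,ss·f ≈ 3.429 × 0.125 ≈ 0.429 mcg/mL.
Trough 0.4 mcg/mL vs MEC 1 mcg/mL: subtherapeutic.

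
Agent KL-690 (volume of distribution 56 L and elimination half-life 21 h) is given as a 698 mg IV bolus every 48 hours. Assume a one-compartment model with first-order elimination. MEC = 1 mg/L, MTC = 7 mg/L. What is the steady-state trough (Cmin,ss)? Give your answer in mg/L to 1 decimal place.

τ/t½ = 48/21 ≈ 2.2857, so fraction remaining f = (1/2)^(48/21) ≈ 0.2051.
Each bolus raises the concentration by D/Vd = 698/56 ≈ 12.464 mg/L.
Steady-state trough Cmin,ss = C₀·f/(1−f) ≈ 12.464 × 0.2051/0.7949 ≈ 3.216 mg/L.
Trough 3.2 mg/L vs MEC 1 mg/L: adequate.

3.2 mg/L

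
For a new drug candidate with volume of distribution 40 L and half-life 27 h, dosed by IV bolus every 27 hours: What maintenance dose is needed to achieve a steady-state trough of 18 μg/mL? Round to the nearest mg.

720 mg

τ/t½ = 27/27 ≈ 1, so f = (1/2)^(27/27) ≈ 0.500000.
Cmin,ss = (D/Vd)·f/(1−f), so D = Cmin,ss·Vd·(1−f)/f.
D = 18 × 40 × (1−f)/f ≈ 18 × 40 × 1.00000 ≈ 720.00 mg.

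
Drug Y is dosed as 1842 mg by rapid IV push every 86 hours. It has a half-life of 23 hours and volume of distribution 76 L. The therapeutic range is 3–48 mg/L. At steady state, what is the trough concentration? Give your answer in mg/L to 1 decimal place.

2.0 mg/L

τ/t½ = 86/23 ≈ 3.7391, so fraction remaining f = (1/2)^(86/23) ≈ 0.0749.
Each bolus raises the concentration by D/Vd = 1842/76 ≈ 24.237 mg/L.
Steady-state trough Cmin,ss = C₀·f/(1−f) ≈ 24.237 × 0.0749/0.9251 ≈ 1.962 mg/L.
Trough 2.0 mg/L vs MEC 3 mg/L: subtherapeutic.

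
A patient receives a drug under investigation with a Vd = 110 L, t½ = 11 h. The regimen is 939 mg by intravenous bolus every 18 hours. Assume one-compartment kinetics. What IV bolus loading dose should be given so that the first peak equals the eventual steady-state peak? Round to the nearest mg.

1384 mg

f = (1/2)^(18/11) ≈ 0.321666; accumulation ratio R = 1/(1−f) ≈ 1.47420.
Loading dose to hit Cmax,ss on first dose: D_load = D_maint·R ≈ 939 × 1.47420 ≈ 1384.27 mg.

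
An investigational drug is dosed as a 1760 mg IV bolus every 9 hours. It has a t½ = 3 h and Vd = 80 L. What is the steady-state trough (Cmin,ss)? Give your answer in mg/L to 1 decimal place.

The dosing interval is 3 half-lives, so f = 2^(−3) = 0.125.
Accumulation ratio R = 1/(1 − f) = 1/0.875 = 8/7.
Single-dose peak C₀ = D/Vd = 1760/80 = 22 mg/L.
Steady-state peak Cmax,ss = C₀·R = 22 × 8/7 ≈ 25.143 mg/L.
Steady-state trough Cmin,ss = Cmax,ss·f ≈ 25.143 × 0.125 ≈ 3.143 mg/L.

3.1 mg/L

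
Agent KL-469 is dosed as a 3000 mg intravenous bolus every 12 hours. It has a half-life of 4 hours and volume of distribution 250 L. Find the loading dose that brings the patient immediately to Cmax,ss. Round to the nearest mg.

f = (1/2)^(12/4) ≈ 0.125000; accumulation ratio R = 1/(1−f) ≈ 1.14286.
Loading dose to hit Cmax,ss on first dose: D_load = D_maint·R ≈ 3000 × 1.14286 ≈ 3428.58 mg.

3429 mg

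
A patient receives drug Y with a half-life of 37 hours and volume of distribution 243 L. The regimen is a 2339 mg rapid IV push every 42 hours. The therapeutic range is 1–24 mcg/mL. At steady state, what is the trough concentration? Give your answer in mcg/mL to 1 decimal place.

k = ln2/t½ = ln2/37 ≈ 0.018734 h⁻¹; fraction remaining f = e^(−kτ) = e^(−0.018734×42) ≈ 0.4553.
Accumulation ratio R = 1/(1 − f) ≈ 1/0.5447 ≈ 1.8359.
Single-dose peak C₀ = D/Vd = 2339/243 ≈ 9.626 mcg/mL.
Steady-state peak Cmax,ss = C₀·R ≈ 9.626 × 1.8359 ≈ 17.672 mcg/mL.
One interval later, Cmin,ss = Cmax,ss·e^(−kτ) ≈ 17.672 × 0.4553 ≈ 8.046 mcg/mL.
Trough 8.0 mcg/mL vs MEC 1 mcg/mL: adequate.

8.0 mcg/mL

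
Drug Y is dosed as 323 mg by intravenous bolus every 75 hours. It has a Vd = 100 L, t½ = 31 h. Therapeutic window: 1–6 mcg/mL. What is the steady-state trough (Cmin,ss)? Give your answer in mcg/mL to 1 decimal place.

0.7 mcg/mL

τ/t½ = 75/31 ≈ 2.4194, so fraction remaining f = (1/2)^(75/31) ≈ 0.1869.
Single-dose peak C₀ = D/Vd = 323/100 ≈ 3.230 mcg/mL.
Steady-state trough Cmin,ss = C₀·f/(1−f) ≈ 3.230 × 0.1869/0.8131 ≈ 0.742 mcg/mL.
Trough 0.7 mcg/mL vs MEC 1 mcg/mL: subtherapeutic.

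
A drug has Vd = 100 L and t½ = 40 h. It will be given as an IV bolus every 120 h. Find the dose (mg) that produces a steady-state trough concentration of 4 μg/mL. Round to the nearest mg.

τ/t½ = 120/40 ≈ 3, so f = (1/2)^(120/40) ≈ 0.125000.
Cmin,ss = (D/Vd)·f/(1−f), so D = Cmin,ss·Vd·(1−f)/f.
D = 4 × 100 × (1−f)/f ≈ 4 × 100 × 7.00000 ≈ 2800.00 mg.

2800 mg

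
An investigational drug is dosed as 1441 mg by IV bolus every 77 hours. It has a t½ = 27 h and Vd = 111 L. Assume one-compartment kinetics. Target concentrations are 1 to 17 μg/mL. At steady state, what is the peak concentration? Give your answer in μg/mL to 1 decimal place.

Over one 77-h interval, 77/27 ≈ 2.8519 half-lives elapse, leaving f ≈ 0.1385 of each dose.
At steady state, accumulation factor R = 1/(1 − e^(−kτ)) ≈ 1.1608.
Each bolus raises the concentration by D/Vd = 1441/111 ≈ 12.982 μg/mL.
Steady-state peak Cmax,ss = C₀·R ≈ 12.982 × 1.1608 ≈ 15.070 μg/mL.
Peak 15.1 μg/mL vs MTC 17 μg/mL: below toxic threshold.

15.1 μg/mL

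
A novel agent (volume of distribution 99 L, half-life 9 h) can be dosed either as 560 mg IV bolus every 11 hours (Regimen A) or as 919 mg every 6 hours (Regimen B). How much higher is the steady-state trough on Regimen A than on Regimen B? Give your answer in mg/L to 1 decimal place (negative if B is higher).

-11.6 mg/L

Regimen A: f = (1/2)^(11/9) ≈ 0.4286; Cmin,ss = (560/99)·f/(1−f) ≈ 4.243 mg/L.
Regimen B: f = (1/2)^(6/9) ≈ 0.6300; Cmin,ss = (919/99)·f/(1−f) ≈ 15.806 mg/L.
Difference ≈ 4.243 − 15.806 ≈ -11.563 mg/L.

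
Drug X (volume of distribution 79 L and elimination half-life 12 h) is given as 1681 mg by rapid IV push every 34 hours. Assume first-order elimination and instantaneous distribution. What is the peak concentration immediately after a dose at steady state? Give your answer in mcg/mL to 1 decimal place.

k = ln2/t½ = ln2/12 ≈ 0.057762 h⁻¹; fraction remaining f = e^(−kτ) = e^(−0.057762×34) ≈ 0.1403.
At steady state, accumulation factor R = 1/(1 − e^(−kτ)) ≈ 1.1632.
Single-dose peak C₀ = D/Vd = 1681/79 ≈ 21.278 mcg/mL.
Steady-state peak Cmax,ss = C₀·R ≈ 21.278 × 1.1632 ≈ 24.751 mcg/mL.

24.8 mcg/mL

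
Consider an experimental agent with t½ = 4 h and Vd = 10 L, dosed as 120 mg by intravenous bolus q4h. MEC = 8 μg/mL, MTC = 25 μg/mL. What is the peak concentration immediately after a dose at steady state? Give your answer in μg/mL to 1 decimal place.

The dosing interval is 1 half-life, so f = 2^(−1) = 0.5.
At steady state, R = 1/(1 − 0.5) = 2/1.
Single-dose peak C₀ = D/Vd = 120/10 = 12 μg/mL.
Steady-state peak Cmax,ss = C₀·R = 12 × 2/1 ≈ 24.000 μg/mL.
Peak 24.0 μg/mL vs MTC 25 μg/mL: below toxic threshold.

24.0 μg/mL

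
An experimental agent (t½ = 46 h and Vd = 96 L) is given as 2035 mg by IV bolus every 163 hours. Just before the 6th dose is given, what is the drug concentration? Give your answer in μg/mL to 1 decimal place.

2.0 μg/mL

f = (1/2)^(τ/t½) = (1/2)^(163/46) ≈ 0.0858.
C₀ = D/Vd = 2035/96 ≈ 21.198 μg/mL.
Before the 6th dose, 5 doses have been given. Superposition: Cmin = C₀·(f + f² + … + f^5).
≈ 21.198 × (0.0858 + 0.0074 + 0.0006 + 0.0001 + 0.0000) ≈ 21.198 × 0.0939 ≈ 1.990 μg/mL.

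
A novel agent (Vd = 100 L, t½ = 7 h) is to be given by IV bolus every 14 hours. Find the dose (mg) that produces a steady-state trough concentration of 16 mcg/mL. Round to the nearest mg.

4800 mg

τ/t½ = 14/7 ≈ 2, so f = (1/2)^(14/7) ≈ 0.250000.
Cmin,ss = (D/Vd)·f/(1−f), so D = Cmin,ss·Vd·(1−f)/f.
D = 16 × 100 × (1−f)/f ≈ 16 × 100 × 3.00000 ≈ 4800.00 mg.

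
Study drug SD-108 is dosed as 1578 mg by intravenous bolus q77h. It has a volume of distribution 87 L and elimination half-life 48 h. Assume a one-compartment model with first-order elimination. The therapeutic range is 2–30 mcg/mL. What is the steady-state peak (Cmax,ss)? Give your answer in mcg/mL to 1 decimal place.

27.0 mcg/mL

k = ln2/t½ = ln2/48 ≈ 0.014441 h⁻¹; fraction remaining f = e^(−kτ) = e^(−0.014441×77) ≈ 0.3289.
Accumulation ratio R = 1/(1 − f) ≈ 1/0.6711 ≈ 1.4901.
Single-dose peak C₀ = D/Vd = 1578/87 ≈ 18.138 mcg/mL.
Cmax,ss = C₀/(1 − f) ≈ 18.138/0.6711 ≈ 27.027 mcg/mL.
Peak 27.0 mcg/mL vs MTC 30 mcg/mL: below toxic threshold.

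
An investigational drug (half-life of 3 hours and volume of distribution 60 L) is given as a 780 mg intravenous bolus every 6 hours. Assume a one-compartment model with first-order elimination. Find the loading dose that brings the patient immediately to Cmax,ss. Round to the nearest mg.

1040 mg

f = (1/2)^(6/3) ≈ 0.250000; accumulation ratio R = 1/(1−f) ≈ 1.33333.
Loading dose to hit Cmax,ss on first dose: D_load = D_maint·R ≈ 780 × 1.33333 ≈ 1040.00 mg.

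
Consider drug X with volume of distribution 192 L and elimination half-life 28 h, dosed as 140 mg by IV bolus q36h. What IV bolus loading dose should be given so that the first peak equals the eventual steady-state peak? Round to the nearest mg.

237 mg

f = (1/2)^(36/28) ≈ 0.410168; accumulation ratio R = 1/(1−f) ≈ 1.69540.
Loading dose to hit Cmax,ss on first dose: D_load = D_maint·R ≈ 140 × 1.69540 ≈ 237.36 mg.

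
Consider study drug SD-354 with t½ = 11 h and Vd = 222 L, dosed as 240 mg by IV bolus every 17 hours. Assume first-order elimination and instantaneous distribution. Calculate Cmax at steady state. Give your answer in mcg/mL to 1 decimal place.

1.6 mcg/mL

k = ln2/t½ = ln2/11 ≈ 0.063013 h⁻¹; fraction remaining f = e^(−kτ) = e^(−0.063013×17) ≈ 0.3426.
At steady state, accumulation factor R = 1/(1 − e^(−kτ)) ≈ 1.5211.
Each bolus raises the concentration by D/Vd = 240/222 ≈ 1.081 mcg/mL.
Steady-state peak Cmax,ss = C₀·R ≈ 1.081 × 1.5211 ≈ 1.644 mcg/mL.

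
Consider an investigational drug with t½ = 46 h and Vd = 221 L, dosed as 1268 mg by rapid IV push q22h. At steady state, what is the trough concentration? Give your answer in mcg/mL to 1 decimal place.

14.6 mcg/mL

k = ln2/t½ = ln2/46 ≈ 0.015068 h⁻¹; fraction remaining f = e^(−kτ) = e^(−0.015068×22) ≈ 0.7178.
Each bolus raises the concentration by D/Vd = 1268/221 ≈ 5.738 mcg/mL.
Steady-state trough Cmin,ss = C₀·f/(1−f) ≈ 5.738 × 0.7178/0.2822 ≈ 14.595 mcg/mL.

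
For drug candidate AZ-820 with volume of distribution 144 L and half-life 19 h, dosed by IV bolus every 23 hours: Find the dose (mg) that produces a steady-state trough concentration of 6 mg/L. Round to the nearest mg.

1135 mg

τ/t½ = 23/19 ≈ 1.2105, so f = (1/2)^(23/19) ≈ 0.432111.
Cmin,ss = (D/Vd)·f/(1−f), so D = Cmin,ss·Vd·(1−f)/f.
D = 6 × 144 × (1−f)/f ≈ 6 × 144 × 1.31422 ≈ 1135.49 mg.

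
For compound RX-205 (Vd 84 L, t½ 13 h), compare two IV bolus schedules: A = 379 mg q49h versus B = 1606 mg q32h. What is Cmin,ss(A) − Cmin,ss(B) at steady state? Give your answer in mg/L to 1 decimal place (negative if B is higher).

-3.9 mg/L

Regimen A: f = (1/2)^(49/13) ≈ 0.0733; Cmin,ss = (379/84)·f/(1−f) ≈ 0.357 mg/L.
Regimen B: f = (1/2)^(32/13) ≈ 0.1816; Cmin,ss = (1606/84)·f/(1−f) ≈ 4.242 mg/L.
Difference ≈ 0.357 − 4.242 ≈ -3.885 mg/L.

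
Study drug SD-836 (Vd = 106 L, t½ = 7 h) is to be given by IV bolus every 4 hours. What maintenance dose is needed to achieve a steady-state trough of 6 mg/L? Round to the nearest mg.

τ/t½ = 4/7 ≈ 0.57143, so f = (1/2)^(4/7) ≈ 0.672950.
Cmin,ss = (D/Vd)·f/(1−f), so D = Cmin,ss·Vd·(1−f)/f.
D = 6 × 106 × (1−f)/f ≈ 6 × 106 × 0.48599 ≈ 309.09 mg.

309 mg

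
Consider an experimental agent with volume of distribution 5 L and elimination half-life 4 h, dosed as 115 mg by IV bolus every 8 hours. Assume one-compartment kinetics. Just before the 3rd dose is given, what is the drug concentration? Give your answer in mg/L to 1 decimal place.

7.2 mg/L

f = (1/2)^(τ/t½) = (1/2)^(8/4) ≈ 0.2500.
C₀ = D/Vd = 115/5 ≈ 23.000 mg/L.
Before the 3rd dose, 2 doses have been given. Superposition: Cmin = C₀·(f + f²).
≈ 23.000 × (0.2500 + 0.0625) ≈ 23.000 × 0.3125 ≈ 7.188 mg/L.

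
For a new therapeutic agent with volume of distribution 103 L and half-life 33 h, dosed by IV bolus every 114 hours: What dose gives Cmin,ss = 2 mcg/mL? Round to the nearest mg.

τ/t½ = 114/33 ≈ 3.4545, so f = (1/2)^(114/33) ≈ 0.091218.
Cmin,ss = (D/Vd)·f/(1−f), so D = Cmin,ss·Vd·(1−f)/f.
D = 2 × 103 × (1−f)/f ≈ 2 × 103 × 9.96275 ≈ 2052.33 mg.

2052 mg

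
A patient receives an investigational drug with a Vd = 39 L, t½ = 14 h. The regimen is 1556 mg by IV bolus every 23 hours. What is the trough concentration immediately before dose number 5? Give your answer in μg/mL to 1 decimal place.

18.6 μg/mL

f = (1/2)^(τ/t½) = (1/2)^(23/14) ≈ 0.3202.
C₀ = D/Vd = 1556/39 ≈ 39.897 μg/mL.
Before the 5th dose, 4 doses have been given. Superposition: Cmin = C₀·(f + f² + … + f^4).
≈ 39.897 × (0.3202 + 0.1025 + 0.0328 + 0.0105) ≈ 39.897 × 0.4660 ≈ 18.592 μg/mL.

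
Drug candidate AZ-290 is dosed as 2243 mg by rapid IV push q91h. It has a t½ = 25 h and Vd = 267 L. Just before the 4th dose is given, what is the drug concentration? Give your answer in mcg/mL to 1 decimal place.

f = (1/2)^(τ/t½) = (1/2)^(91/25) ≈ 0.0802.
C₀ = D/Vd = 2243/267 ≈ 8.401 mcg/mL.
Before the 4th dose, 3 doses have been given. Superposition: Cmin = C₀·(f + f² + … + f^3).
≈ 8.401 × (0.0802 + 0.0064 + 0.0005) ≈ 8.401 × 0.0871 ≈ 0.732 mcg/mL.

0.7 mcg/mL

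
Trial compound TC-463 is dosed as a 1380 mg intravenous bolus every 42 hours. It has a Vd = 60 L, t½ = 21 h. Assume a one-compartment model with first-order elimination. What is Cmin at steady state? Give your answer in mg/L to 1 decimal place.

7.7 mg/L

τ = 42 h = 2 half-lives, so f = (1/2)^2 = 0.25.
Accumulation ratio R = 1/(1 − f) = 1/0.75 = 4/3.
Single-dose peak C₀ = D/Vd = 1380/60 = 23 mg/L.
Steady-state peak Cmax,ss = C₀·R = 23 × 4/3 ≈ 30.667 mg/L.
Steady-state trough Cmin,ss = Cmax,ss·f ≈ 30.667 × 0.25 ≈ 7.667 mg/L.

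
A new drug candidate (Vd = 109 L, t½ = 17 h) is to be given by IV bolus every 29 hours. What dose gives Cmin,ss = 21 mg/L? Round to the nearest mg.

5178 mg

τ/t½ = 29/17 ≈ 1.7059, so f = (1/2)^(29/17) ≈ 0.306534.
Cmin,ss = (D/Vd)·f/(1−f), so D = Cmin,ss·Vd·(1−f)/f.
D = 21 × 109 × (1−f)/f ≈ 21 × 109 × 2.26228 ≈ 5178.36 mg.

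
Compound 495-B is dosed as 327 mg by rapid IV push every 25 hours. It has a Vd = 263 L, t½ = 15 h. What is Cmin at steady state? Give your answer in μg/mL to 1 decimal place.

0.6 μg/mL

τ/t½ = 25/15 ≈ 1.6667, so fraction remaining f = (1/2)^(25/15) ≈ 0.3150.
Accumulation ratio R = 1/(1 − f) ≈ 1/0.6850 ≈ 1.4599.
Single-dose peak C₀ = D/Vd = 327/263 ≈ 1.243 μg/mL.
Steady-state peak Cmax,ss = C₀·R ≈ 1.243 × 1.4599 ≈ 1.815 μg/mL.
One interval later, Cmin,ss = Cmax,ss·e^(−kτ) ≈ 1.815 × 0.3150 ≈ 0.572 μg/mL.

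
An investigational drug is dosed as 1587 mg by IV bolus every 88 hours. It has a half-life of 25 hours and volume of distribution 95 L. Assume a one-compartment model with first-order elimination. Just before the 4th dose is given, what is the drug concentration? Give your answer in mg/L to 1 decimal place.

1.6 mg/L

f = (1/2)^(τ/t½) = (1/2)^(88/25) ≈ 0.0872.
C₀ = D/Vd = 1587/95 ≈ 16.705 mg/L.
Before the 4th dose, 3 doses have been given. Superposition: Cmin = C₀·(f + f² + … + f^3).
≈ 16.705 × (0.0872 + 0.0076 + 0.0007) ≈ 16.705 × 0.0955 ≈ 1.595 mg/L.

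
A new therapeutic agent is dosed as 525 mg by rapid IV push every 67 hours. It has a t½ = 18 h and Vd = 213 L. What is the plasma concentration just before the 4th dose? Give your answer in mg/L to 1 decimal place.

0.2 mg/L

f = (1/2)^(τ/t½) = (1/2)^(67/18) ≈ 0.0758.
C₀ = D/Vd = 525/213 ≈ 2.465 mg/L.
Before the 4th dose, 3 doses have been given. Superposition: Cmin = C₀·(f + f² + … + f^3).
≈ 2.465 × (0.0758 + 0.0057 + 0.0004) ≈ 2.465 × 0.0819 ≈ 0.202 mg/L.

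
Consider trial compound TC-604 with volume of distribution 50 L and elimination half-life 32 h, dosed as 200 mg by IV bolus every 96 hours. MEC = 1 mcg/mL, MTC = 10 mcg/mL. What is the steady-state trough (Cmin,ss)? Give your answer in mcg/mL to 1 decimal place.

The dosing interval is 3 half-lives, so f = 2^(−3) = 0.125.
Accumulation ratio R = 1/(1 − f) = 1/0.875 = 8/7.
Single-dose peak C₀ = D/Vd = 200/50 = 4 mcg/mL.
Steady-state peak Cmax,ss = C₀·R = 4 × 8/7 ≈ 4.571 mcg/mL.
Steady-state trough Cmin,ss = Cmax,ss·f ≈ 4.571 × 0.125 ≈ 0.571 mcg/mL.
Trough 0.6 mcg/mL vs MEC 1 mcg/mL: subtherapeutic.

0.6 mcg/mL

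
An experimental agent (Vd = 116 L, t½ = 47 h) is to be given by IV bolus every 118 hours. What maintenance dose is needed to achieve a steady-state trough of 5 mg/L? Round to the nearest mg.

2725 mg

τ/t½ = 118/47 ≈ 2.5106, so f = (1/2)^(118/47) ≈ 0.175478.
Cmin,ss = (D/Vd)·f/(1−f), so D = Cmin,ss·Vd·(1−f)/f.
D = 5 × 116 × (1−f)/f ≈ 5 × 116 × 4.69872 ≈ 2725.26 mg.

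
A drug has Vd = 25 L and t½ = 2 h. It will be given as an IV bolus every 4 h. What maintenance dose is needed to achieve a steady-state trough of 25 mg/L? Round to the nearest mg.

1875 mg

τ/t½ = 4/2 ≈ 2, so f = (1/2)^(4/2) ≈ 0.250000.
Cmin,ss = (D/Vd)·f/(1−f), so D = Cmin,ss·Vd·(1−f)/f.
D = 25 × 25 × (1−f)/f ≈ 25 × 25 × 3.00000 ≈ 1875.00 mg.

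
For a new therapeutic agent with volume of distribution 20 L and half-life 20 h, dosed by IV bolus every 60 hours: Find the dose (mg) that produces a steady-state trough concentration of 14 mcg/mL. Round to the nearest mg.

τ/t½ = 60/20 ≈ 3, so f = (1/2)^(60/20) ≈ 0.125000.
Cmin,ss = (D/Vd)·f/(1−f), so D = Cmin,ss·Vd·(1−f)/f.
D = 14 × 20 × (1−f)/f ≈ 14 × 20 × 7.00000 ≈ 1960.00 mg.

1960 mg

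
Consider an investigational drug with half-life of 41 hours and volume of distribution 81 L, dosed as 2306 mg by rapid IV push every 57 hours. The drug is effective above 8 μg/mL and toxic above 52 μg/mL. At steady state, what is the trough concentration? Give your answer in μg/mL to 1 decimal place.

17.6 μg/mL

k = ln2/t½ = ln2/41 ≈ 0.016906 h⁻¹; fraction remaining f = e^(−kτ) = e^(−0.016906×57) ≈ 0.3815.
Each bolus raises the concentration by D/Vd = 2306/81 ≈ 28.469 μg/mL.
Steady-state trough Cmin,ss = C₀·f/(1−f) ≈ 28.469 × 0.3815/0.6185 ≈ 17.560 μg/mL.
Trough 17.6 μg/mL vs MEC 8 μg/mL: adequate.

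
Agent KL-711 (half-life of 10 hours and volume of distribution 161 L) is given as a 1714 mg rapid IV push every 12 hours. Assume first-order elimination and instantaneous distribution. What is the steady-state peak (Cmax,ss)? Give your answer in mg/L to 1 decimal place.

Over one 12-h interval, 12/10 ≈ 1.2 half-lives elapse, leaving f ≈ 0.4353 of each dose.
Accumulation ratio R = 1/(1 − f) ≈ 1/0.5647 ≈ 1.7709.
Each bolus raises the concentration by D/Vd = 1714/161 ≈ 10.646 mg/L.
Steady-state peak Cmax,ss = C₀·R ≈ 10.646 × 1.7709 ≈ 18.853 mg/L.

18.9 mg/L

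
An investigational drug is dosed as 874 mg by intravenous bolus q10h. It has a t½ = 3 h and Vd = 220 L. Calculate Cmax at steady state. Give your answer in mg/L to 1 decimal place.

k = ln2/t½ = ln2/3 ≈ 0.231049 h⁻¹; fraction remaining f = e^(−kτ) = e^(−0.231049×10) ≈ 0.0992.
At steady state, accumulation factor R = 1/(1 − e^(−kτ)) ≈ 1.1101.
Each bolus raises the concentration by D/Vd = 874/220 ≈ 3.973 mg/L.
Steady-state peak Cmax,ss = C₀·R ≈ 3.973 × 1.1101 ≈ 4.410 mg/L.

4.4 mg/L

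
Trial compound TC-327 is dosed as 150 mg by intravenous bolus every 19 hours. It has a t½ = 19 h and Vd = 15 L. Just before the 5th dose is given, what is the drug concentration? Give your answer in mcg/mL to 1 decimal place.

9.4 mcg/mL

f = (1/2)^(τ/t½) = (1/2)^(19/19) ≈ 0.5000.
C₀ = D/Vd = 150/15 ≈ 10.000 mcg/mL.
Before the 5th dose, 4 doses have been given. Superposition: Cmin = C₀·(f + f² + … + f^4).
≈ 10.000 × (0.5000 + 0.2500 + 0.1250 + 0.0625) ≈ 10.000 × 0.9375 ≈ 9.375 mcg/mL.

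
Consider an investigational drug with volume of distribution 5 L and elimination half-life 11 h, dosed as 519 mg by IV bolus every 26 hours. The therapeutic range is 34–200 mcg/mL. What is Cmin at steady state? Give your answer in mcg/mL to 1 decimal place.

Over one 26-h interval, 26/11 ≈ 2.3636 half-lives elapse, leaving f ≈ 0.1943 of each dose.
Single-dose peak C₀ = D/Vd = 519/5 ≈ 103.800 mcg/mL.
Steady-state trough Cmin,ss = C₀·f/(1−f) ≈ 103.800 × 0.1943/0.8057 ≈ 25.032 mcg/mL.
Trough 25.0 mcg/mL vs MEC 34 mcg/mL: subtherapeutic.

25.0 mcg/mL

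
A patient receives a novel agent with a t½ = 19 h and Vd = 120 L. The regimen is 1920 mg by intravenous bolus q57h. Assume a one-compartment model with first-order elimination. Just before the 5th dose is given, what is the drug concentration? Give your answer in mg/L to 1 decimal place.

2.3 mg/L

f = (1/2)^(τ/t½) = (1/2)^(57/19) ≈ 0.1250.
C₀ = D/Vd = 1920/120 ≈ 16.000 mg/L.
Before the 5th dose, 4 doses have been given. Superposition: Cmin = C₀·(f + f² + … + f^4).
≈ 16.000 × (0.1250 + 0.0156 + 0.0020 + 0.0002) ≈ 16.000 × 0.1428 ≈ 2.285 mg/L.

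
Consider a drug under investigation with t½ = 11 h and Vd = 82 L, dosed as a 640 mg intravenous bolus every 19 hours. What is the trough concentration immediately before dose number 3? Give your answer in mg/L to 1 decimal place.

f = (1/2)^(τ/t½) = (1/2)^(19/11) ≈ 0.3020.
C₀ = D/Vd = 640/82 ≈ 7.805 mg/L.
Before the 3rd dose, 2 doses have been given. Superposition: Cmin = C₀·(f + f²).
≈ 7.805 × (0.3020 + 0.0912) ≈ 7.805 × 0.3932 ≈ 3.069 mg/L.

3.1 mg/L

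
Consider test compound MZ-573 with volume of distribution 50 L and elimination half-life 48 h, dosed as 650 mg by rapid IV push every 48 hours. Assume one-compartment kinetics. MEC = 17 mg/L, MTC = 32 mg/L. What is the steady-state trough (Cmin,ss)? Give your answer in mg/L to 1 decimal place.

13.0 mg/L

The dosing interval is 1 half-life, so f = 2^(−1) = 0.5.
At steady state, R = 1/(1 − 0.5) = 2/1.
Single-dose peak C₀ = D/Vd = 650/50 = 13 mg/L.
Steady-state peak Cmax,ss = C₀·R = 13 × 2/1 ≈ 26.000 mg/L.
Steady-state trough Cmin,ss = Cmax,ss·f ≈ 26.000 × 0.5 ≈ 13.000 mg/L.
Trough 13.0 mg/L vs MEC 17 mg/L: subtherapeutic.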